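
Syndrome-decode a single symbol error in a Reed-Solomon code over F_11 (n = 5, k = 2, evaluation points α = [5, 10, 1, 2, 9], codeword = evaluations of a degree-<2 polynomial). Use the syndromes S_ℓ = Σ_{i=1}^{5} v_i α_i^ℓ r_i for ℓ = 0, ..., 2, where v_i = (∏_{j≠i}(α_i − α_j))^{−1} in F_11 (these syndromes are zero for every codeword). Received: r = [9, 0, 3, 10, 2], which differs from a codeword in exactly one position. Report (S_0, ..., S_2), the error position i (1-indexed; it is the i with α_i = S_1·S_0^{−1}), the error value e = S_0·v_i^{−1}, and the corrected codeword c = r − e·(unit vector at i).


S = (6, 10, 2), error at position 5, error magnitude e = 9, c = [9, 0, 3, 10, 4].

Step 1: column multipliers v_i = (∏_{j≠i}(α_i − α_j))^{−1} mod 11.
  i = 1 (α = 5): (5−10)(5−1)(5−2)(5−9) = (−5)·4·3·(−4) = 240 ≡ 9, so v_1 = 9^{−1} = 5 (mod 11).
  i = 2 (α = 10): (10−5)(10−1)(10−2)(10−9) = 5·9·8·1 = 360 ≡ 8, so v_2 = 8^{−1} = 7 (mod 11).
  i = 3 (α = 1): (1−5)(1−10)(1−2)(1−9) = (−4)·(−9)·(−1)·(−8) = 288 ≡ 2, so v_3 = 2^{−1} = 6 (mod 11).
  i = 4 (α = 2): (2−5)(2−10)(2−1)(2−9) = (−3)·(−8)·1·(−7) = −168 ≡ 8, so v_4 = 8^{−1} = 7 (mod 11).
  i = 5 (α = 9): (9−5)(9−10)(9−1)(9−2) = 4·(−1)·8·7 = −224 ≡ 7, so v_5 = 7^{−1} = 8 (mod 11).
  v = [5, 7, 6, 7, 8].
Step 2: syndromes of r = [9, 0, 3, 10, 2] (all sums mod 11).
  S_0 = Σ v_i r_i = 5·9 + 7·0 + 6·3 + 7·10 + 8·2 = 149 ≡ 6.
  S_1 = Σ v_i α_i r_i = 5·5·9 + 7·10·0 + 6·1·3 + 7·2·10 + 8·9·2 = 527 ≡ 10.
  α_i^2 mod 11 = [3, 1, 1, 4, 4].
  S_2 = Σ v_i α_i^2 r_i = 5·3·9 + 7·1·0 + 6·1·3 + 7·4·10 + 8·4·2 = 497 ≡ 2.
  S = (6, 10, 2) ≠ 0, so r is not a codeword (an error is present).
Step 3: locate the error. For a single error e at position i, S_ℓ = v_i·e·α_i^ℓ, so α_err = S_1/S_0.
  S_0^{−1} = 6^{−1} = 2 (mod 11), so α_err = 10·2 = 20 ≡ 9 = α_5. Error position i = 5.
  Consistency check: S_2/S_1 = 2·10 = 20 ≡ 9 = α_err ✓ (single-error assumption holds).
Step 4: error magnitude e = S_0/v_5 = S_0·∏_{j≠5}(α_5 − α_j) = 6·7 = 42 ≡ 9 (mod 11).
Step 5: correct position 5: c_5 = r_5 − e = 2 − 9 ≡ 4 (mod 11). Hence c = [9, 0, 3, 10, 4].
  Check: interpolating c through the α_i gives m(x) = 7 + 7·x (degree < 2) with m(α_i) = c_i for every i, so c is indeed a codeword.


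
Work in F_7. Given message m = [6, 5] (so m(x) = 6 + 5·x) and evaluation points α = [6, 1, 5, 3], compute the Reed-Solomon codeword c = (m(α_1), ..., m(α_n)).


c = [1, 4, 3, 0]

Message polynomial: m(x) = 6 + 5·x (mod 7).
For each evaluation point α_i, compute m(α_i) mod 7:
  α_1 = 6: Horner steps 5 → 1, so m(6) = 1.
  α_2 = 1: Horner steps 5 → 4, so m(1) = 4.
  α_3 = 5: Horner steps 5 → 3, so m(5) = 3.
  α_4 = 3: Horner steps 5 → 0, so m(3) = 0.
Codeword c = [1, 4, 3, 0] ∈ F_7^4.


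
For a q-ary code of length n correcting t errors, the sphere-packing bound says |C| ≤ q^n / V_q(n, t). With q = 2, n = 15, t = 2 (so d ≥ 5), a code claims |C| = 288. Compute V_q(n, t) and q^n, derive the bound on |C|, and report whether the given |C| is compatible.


V_q(n, t) = 121, q^n = 32768, Hamming bound = 270, |C| = 288 > bound (violated).

Step 1: Compute V_q(n, t) = Σ_{j=0}^2 C(n, j) (q−1)^j.
  j = 0: C(15,0)·(1)^0 = 1·1 = 1.
  j = 1: C(15,1)·(1)^1 = 15·1 = 15.
  j = 2: C(15,2)·(1)^2 = 105·1 = 105.
  V_q(n, t) = 1 + 15 + 105 = 121.
Step 2: q^n = 2^15 = 32768.
Step 3: Hamming bound ⌊q^n / V_q(n,t)⌋ = ⌊32768/121⌋ = 270.
Step 4: Compare |C| = 288 to 270: violated.
The claimed |C| lies above the Hamming bound, so no 2-ary code of length 15 with d ≥ 5 can have 288 codewords.


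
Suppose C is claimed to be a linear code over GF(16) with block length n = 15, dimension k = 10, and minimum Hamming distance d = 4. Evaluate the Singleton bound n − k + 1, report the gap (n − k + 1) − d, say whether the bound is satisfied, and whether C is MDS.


Singleton RHS = n − k + 1 = 6, slack = 2, bound satisfied, not MDS.

Singleton bound: d ≤ n − k + 1.
Here n = 15, k = 10, so n − k + 1 = 6.
Given d = 4, check d ≤ 6: YES.
Slack = (n − k + 1) − d = 2.
The code is NOT MDS (slack = 2 > 0).
Description: the claimed parameters are [15, 10, 4]_16; such a code would be non-MDS.


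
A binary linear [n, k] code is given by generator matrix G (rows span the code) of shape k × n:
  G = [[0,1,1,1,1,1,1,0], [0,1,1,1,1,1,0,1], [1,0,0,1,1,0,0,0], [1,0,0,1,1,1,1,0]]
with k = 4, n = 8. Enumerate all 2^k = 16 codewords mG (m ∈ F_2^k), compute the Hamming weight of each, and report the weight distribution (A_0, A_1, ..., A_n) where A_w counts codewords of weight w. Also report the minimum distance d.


Weight distribution: A_0 = 1, A_2 = 3, A_3 = 2, A_4 = 1, A_5 = 6, A_6 = 3. Minimum distance d = 2.

Enumerate all 2^4 = 16 messages m ∈ F_2^4.
For each, compute codeword c = mG in F_2^8, then tally its weight.
  m = 0000 → c = 00000000, weight = 0.
  m = 1000 → c = 01111110, weight = 6.
  m = 0100 → c = 01111101, weight = 6.
  m = 1100 → c = 00000011, weight = 2.
  m = 0010 → c = 10011000, weight = 3.
  m = 1010 → c = 11100110, weight = 5.
  m = 0110 → c = 11100101, weight = 5.
  m = 1110 → c = 10011011, weight = 5.
  m = 0001 → c = 10011110, weight = 5.
  m = 1001 → c = 11100000, weight = 3.
  m = 0101 → c = 11100011, weight = 5.
  m = 1101 → c = 10011101, weight = 5.
  m = 0011 → c = 00000110, weight = 2.
  m = 1011 → c = 01111000, weight = 4.
  m = 0111 → c = 01111011, weight = 6.
  m = 1111 → c = 00000101, weight = 2.
Tally weights:
  weight 0: 1 codewords.
  weight 2: 3 codewords.
  weight 3: 2 codewords.
  weight 4: 1 codewords.
  weight 5: 6 codewords.
  weight 6: 3 codewords.
Minimum distance d = smallest w > 0 with A_w > 0 = 2.
Sanity: Σ A_w = 16 = 2^4 = 16 ✓.


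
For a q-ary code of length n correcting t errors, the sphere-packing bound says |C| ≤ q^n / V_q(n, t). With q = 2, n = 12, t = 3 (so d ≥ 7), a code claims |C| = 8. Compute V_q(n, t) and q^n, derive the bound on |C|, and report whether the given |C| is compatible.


V_q(n, t) = 299, q^n = 4096, Hamming bound = 13, |C| = 8 ≤ bound (satisfied).

Step 1: Compute V_q(n, t) = Σ_{j=0}^3 C(n, j) (q−1)^j.
  j = 0: C(12,0)·(1)^0 = 1·1 = 1.
  j = 1: C(12,1)·(1)^1 = 12·1 = 12.
  j = 2: C(12,2)·(1)^2 = 66·1 = 66.
  j = 3: C(12,3)·(1)^3 = 220·1 = 220.
  V_q(n, t) = 1 + 12 + 66 + 220 = 299.
Step 2: q^n = 2^12 = 4096.
Step 3: Hamming bound ⌊q^n / V_q(n,t)⌋ = ⌊4096/299⌋ = 13.
Step 4: Compare |C| = 8 to 13: satisfied.
The claimed |C| lies below the Hamming bound.


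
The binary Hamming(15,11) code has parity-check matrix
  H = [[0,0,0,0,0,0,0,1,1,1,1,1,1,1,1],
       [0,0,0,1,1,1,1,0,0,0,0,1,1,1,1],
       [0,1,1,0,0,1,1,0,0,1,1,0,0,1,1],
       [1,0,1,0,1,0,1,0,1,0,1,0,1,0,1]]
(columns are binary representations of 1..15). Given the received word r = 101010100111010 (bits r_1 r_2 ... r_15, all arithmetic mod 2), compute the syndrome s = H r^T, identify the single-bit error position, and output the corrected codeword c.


s = (0, 0, 1, 1)^T, error position = 3, corrected codeword c = 100010100111010

Compute s = H r^T mod 2 one row at a time:
  s_1 = 0 + 0 + 1 + 1 + 1 + 0 + 1 + 0 = 4 ≡ 0 (mod 2).
  s_2 = 0 + 1 + 0 + 1 + 1 + 0 + 1 + 0 = 4 ≡ 0 (mod 2).
  s_3 = 0 + 1 + 0 + 1 + 1 + 1 + 1 + 0 = 5 ≡ 1 (mod 2).
  s_4 = 1 + 1 + 1 + 1 + 0 + 1 + 0 + 0 = 5 ≡ 1 (mod 2).
s = (0, 0, 1, 1)^T — this equals column 3 of H (binary 0011), so error is at position 3.
Correct: flip bit 3 of r = 101010100111010 to get c = 100010100111010.


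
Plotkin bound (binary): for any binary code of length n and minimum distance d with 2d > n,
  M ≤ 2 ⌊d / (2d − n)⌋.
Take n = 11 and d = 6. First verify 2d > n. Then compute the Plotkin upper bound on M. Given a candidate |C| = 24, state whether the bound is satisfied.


Plotkin bound M ≤ 12; given |C| = 24 > bound (violated).

Check applicability: 2d = 12, n = 11.
2d − n = 1 > 0, so Plotkin applies.
Compute d/(2d−n) = 6/1 ≈ 6.0000.
⌊d/(2d−n)⌋ = 6.
Plotkin bound: M ≤ 2·6 = 12.
Given |C| = 24, check: VIOLATED.
This |C| is above the Plotkin bound, so no binary code with n = 11, d = 6 and 24 codewords exists.


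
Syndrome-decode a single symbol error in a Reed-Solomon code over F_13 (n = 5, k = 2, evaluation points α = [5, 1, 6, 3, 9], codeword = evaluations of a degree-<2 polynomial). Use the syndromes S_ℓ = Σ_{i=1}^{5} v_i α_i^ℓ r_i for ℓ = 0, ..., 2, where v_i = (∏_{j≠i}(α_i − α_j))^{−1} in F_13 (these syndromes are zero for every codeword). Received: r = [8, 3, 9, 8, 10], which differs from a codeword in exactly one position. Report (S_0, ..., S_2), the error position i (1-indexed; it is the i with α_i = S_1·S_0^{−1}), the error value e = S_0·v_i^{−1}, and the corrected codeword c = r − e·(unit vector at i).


S = (10, 11, 3), error at position 1, error magnitude e = 8, c = [0, 3, 9, 8, 10].

Step 1: column multipliers v_i = (∏_{j≠i}(α_i − α_j))^{−1} mod 13.
  i = 1 (α = 5): (5−1)(5−6)(5−3)(5−9) = 4·(−1)·2·(−4) = 32 ≡ 6, so v_1 = 6^{−1} = 11 (mod 13).
  i = 2 (α = 1): (1−5)(1−6)(1−3)(1−9) = (−4)·(−5)·(−2)·(−8) = 320 ≡ 8, so v_2 = 8^{−1} = 5 (mod 13).
  i = 3 (α = 6): (6−5)(6−1)(6−3)(6−9) = 1·5·3·(−3) = −45 ≡ 7, so v_3 = 7^{−1} = 2 (mod 13).
  i = 4 (α = 3): (3−5)(3−1)(3−6)(3−9) = (−2)·2·(−3)·(−6) = −72 ≡ 6, so v_4 = 6^{−1} = 11 (mod 13).
  i = 5 (α = 9): (9−5)(9−1)(9−6)(9−3) = 4·8·3·6 = 576 ≡ 4, so v_5 = 4^{−1} = 10 (mod 13).
  v = [11, 5, 2, 11, 10].
Step 2: syndromes of r = [8, 3, 9, 8, 10] (all sums mod 13).
  S_0 = Σ v_i r_i = 11·8 + 5·3 + 2·9 + 11·8 + 10·10 = 309 ≡ 10.
  S_1 = Σ v_i α_i r_i = 11·5·8 + 5·1·3 + 2·6·9 + 11·3·8 + 10·9·10 = 1727 ≡ 11.
  α_i^2 mod 13 = [12, 1, 10, 9, 3].
  S_2 = Σ v_i α_i^2 r_i = 11·12·8 + 5·1·3 + 2·10·9 + 11·9·8 + 10·3·10 = 2343 ≡ 3.
  S = (10, 11, 3) ≠ 0, so r is not a codeword (an error is present).
Step 3: locate the error. For a single error e at position i, S_ℓ = v_i·e·α_i^ℓ, so α_err = S_1/S_0.
  S_0^{−1} = 10^{−1} = 4 (mod 13), so α_err = 11·4 = 44 ≡ 5 = α_1. Error position i = 1.
  Consistency check: S_2/S_1 = 3·6 = 18 ≡ 5 = α_err ✓ (single-error assumption holds).
Step 4: error magnitude e = S_0/v_1 = S_0·∏_{j≠1}(α_1 − α_j) = 10·6 = 60 ≡ 8 (mod 13).
Step 5: correct position 1: c_1 = r_1 − e = 8 − 8 ≡ 0 (mod 13). Hence c = [0, 3, 9, 8, 10].
  Check: interpolating c through the α_i gives m(x) = 7 + 9·x (degree < 2) with m(α_i) = c_i for every i, so c is indeed a codeword.


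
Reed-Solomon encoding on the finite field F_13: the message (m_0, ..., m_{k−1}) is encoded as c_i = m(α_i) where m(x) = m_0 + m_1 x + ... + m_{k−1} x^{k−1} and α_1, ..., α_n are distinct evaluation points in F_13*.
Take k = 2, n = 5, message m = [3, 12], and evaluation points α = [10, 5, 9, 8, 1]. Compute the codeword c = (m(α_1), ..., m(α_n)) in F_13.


c = [6, 11, 7, 8, 2]

Message polynomial: m(x) = 3 + 12·x (mod 13).
For each evaluation point α_i, compute m(α_i) mod 13:
  α_1 = 10: Horner steps 12 → 6, so m(10) = 6.
  α_2 = 5: Horner steps 12 → 11, so m(5) = 11.
  α_3 = 9: Horner steps 12 → 7, so m(9) = 7.
  α_4 = 8: Horner steps 12 → 8, so m(8) = 8.
  α_5 = 1: Horner steps 12 → 2, so m(1) = 2.
Codeword c = [6, 11, 7, 8, 2] ∈ F_13^5.


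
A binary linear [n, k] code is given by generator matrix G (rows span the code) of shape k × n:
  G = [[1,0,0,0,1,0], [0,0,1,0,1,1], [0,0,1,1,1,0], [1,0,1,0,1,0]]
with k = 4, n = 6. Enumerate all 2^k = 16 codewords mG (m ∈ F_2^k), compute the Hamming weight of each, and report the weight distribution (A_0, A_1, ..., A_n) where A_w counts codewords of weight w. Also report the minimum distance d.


Weight distribution: A_0 = 1, A_1 = 1, A_2 = 6, A_3 = 6, A_4 = 1, A_5 = 1. Minimum distance d = 1.

Enumerate all 2^4 = 16 messages m ∈ F_2^4.
For each, compute codeword c = mG in F_2^6, then tally its weight.
  m = 0000 → c = 000000, weight = 0.
  m = 1000 → c = 100010, weight = 2.
  m = 0100 → c = 001011, weight = 3.
  m = 1100 → c = 101001, weight = 3.
  m = 0010 → c = 001110, weight = 3.
  m = 1010 → c = 101100, weight = 3.
  m = 0110 → c = 000101, weight = 2.
  m = 1110 → c = 100111, weight = 4.
  m = 0001 → c = 101010, weight = 3.
  m = 1001 → c = 001000, weight = 1.
  m = 0101 → c = 100001, weight = 2.
  m = 1101 → c = 000011, weight = 2.
  m = 0011 → c = 100100, weight = 2.
  m = 1011 → c = 000110, weight = 2.
  m = 0111 → c = 101111, weight = 5.
  m = 1111 → c = 001101, weight = 3.
Tally weights:
  weight 0: 1 codewords.
  weight 1: 1 codewords.
  weight 2: 6 codewords.
  weight 3: 6 codewords.
  weight 4: 1 codewords.
  weight 5: 1 codewords.
Minimum distance d = smallest w > 0 with A_w > 0 = 1.
Sanity: Σ A_w = 16 = 2^4 = 16 ✓.


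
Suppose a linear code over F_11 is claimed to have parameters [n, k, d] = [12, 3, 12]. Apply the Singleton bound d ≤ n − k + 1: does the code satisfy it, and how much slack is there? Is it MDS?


Singleton RHS = n − k + 1 = 10, slack = -2, bound violated (no such code; not MDS).

Singleton bound: d ≤ n − k + 1.
Here n = 12, k = 3, so n − k + 1 = 10.
Given d = 12, check d ≤ 10: NO.
Slack = (n − k + 1) − d = -2.
The slack is negative: d = 12 exceeds n − k + 1 = 10 by 2, so the Singleton bound is violated and no linear [12, 3, 12]_11 code can exist. In particular it is not MDS (MDS requires d = n − k + 1 exactly).
Description: the claimed parameters are [12, 3, 12]_11; such a code would be impossible (violates the Singleton bound).


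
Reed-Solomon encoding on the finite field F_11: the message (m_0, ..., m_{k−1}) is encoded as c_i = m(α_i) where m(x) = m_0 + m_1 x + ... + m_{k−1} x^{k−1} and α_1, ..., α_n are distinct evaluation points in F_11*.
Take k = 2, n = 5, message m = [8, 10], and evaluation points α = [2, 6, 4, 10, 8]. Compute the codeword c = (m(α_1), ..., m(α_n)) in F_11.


c = [6, 2, 4, 9, 0]

Message polynomial: m(x) = 8 + 10·x (mod 11).
For each evaluation point α_i, compute m(α_i) mod 11:
  α_1 = 2: Horner steps 10 → 6, so m(2) = 6.
  α_2 = 6: Horner steps 10 → 2, so m(6) = 2.
  α_3 = 4: Horner steps 10 → 4, so m(4) = 4.
  α_4 = 10: Horner steps 10 → 9, so m(10) = 9.
  α_5 = 8: Horner steps 10 → 0, so m(8) = 0.
Codeword c = [6, 2, 4, 9, 0] ∈ F_11^5.


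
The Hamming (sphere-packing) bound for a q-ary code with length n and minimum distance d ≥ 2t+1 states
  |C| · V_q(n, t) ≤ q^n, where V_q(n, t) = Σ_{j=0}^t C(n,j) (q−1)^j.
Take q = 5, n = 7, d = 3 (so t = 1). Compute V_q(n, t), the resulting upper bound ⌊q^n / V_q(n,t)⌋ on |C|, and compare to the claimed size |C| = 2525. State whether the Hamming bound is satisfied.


V_q(n, t) = 29, q^n = 78125, Hamming bound = 2693, |C| = 2525 ≤ bound (satisfied).

Step 1: Compute V_q(n, t) = Σ_{j=0}^1 C(n, j) (q−1)^j.
  j = 0: C(7,0)·(4)^0 = 1·1 = 1.
  j = 1: C(7,1)·(4)^1 = 7·4 = 28.
  V_q(n, t) = 1 + 28 = 29.
Step 2: q^n = 5^7 = 78125.
Step 3: Hamming bound ⌊q^n / V_q(n,t)⌋ = ⌊78125/29⌋ = 2693.
Step 4: Compare |C| = 2525 to 2693: satisfied.
The claimed |C| lies below the Hamming bound.


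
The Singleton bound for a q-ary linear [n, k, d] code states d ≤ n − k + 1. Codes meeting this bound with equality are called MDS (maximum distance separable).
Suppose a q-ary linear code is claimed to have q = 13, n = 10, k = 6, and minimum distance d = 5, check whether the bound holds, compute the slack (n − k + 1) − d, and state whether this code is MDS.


Singleton RHS = n − k + 1 = 5, slack = 0, bound satisfied, MDS.

Singleton bound: d ≤ n − k + 1.
Here n = 10, k = 6, so n − k + 1 = 5.
Given d = 5, check d ≤ 5: YES.
Slack = (n − k + 1) − d = 0.
The code is MDS (slack = 0).
Description: the claimed parameters are [10, 6, 5]_13; such a code would be MDS (meets Singleton bound).


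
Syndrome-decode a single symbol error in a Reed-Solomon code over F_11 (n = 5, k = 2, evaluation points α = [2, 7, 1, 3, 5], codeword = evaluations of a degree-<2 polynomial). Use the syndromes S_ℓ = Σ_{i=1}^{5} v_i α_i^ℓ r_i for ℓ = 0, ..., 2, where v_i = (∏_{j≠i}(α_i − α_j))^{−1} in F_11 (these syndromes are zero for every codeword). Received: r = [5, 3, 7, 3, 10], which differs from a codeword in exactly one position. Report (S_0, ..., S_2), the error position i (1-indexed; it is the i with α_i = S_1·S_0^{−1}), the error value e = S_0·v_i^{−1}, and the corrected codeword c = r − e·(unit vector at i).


S = (7, 5, 2), error at position 2, error magnitude e = 8, c = [5, 6, 7, 3, 10].

Step 1: column multipliers v_i = (∏_{j≠i}(α_i − α_j))^{−1} mod 11.
  i = 1 (α = 2): (2−7)(2−1)(2−3)(2−5) = (−5)·1·(−1)·(−3) = −15 ≡ 7, so v_1 = 7^{−1} = 8 (mod 11).
  i = 2 (α = 7): (7−2)(7−1)(7−3)(7−5) = 5·6·4·2 = 240 ≡ 9, so v_2 = 9^{−1} = 5 (mod 11).
  i = 3 (α = 1): (1−2)(1−7)(1−3)(1−5) = (−1)·(−6)·(−2)·(−4) = 48 ≡ 4, so v_3 = 4^{−1} = 3 (mod 11).
  i = 4 (α = 3): (3−2)(3−7)(3−1)(3−5) = 1·(−4)·2·(−2) = 16 ≡ 5, so v_4 = 5^{−1} = 9 (mod 11).
  i = 5 (α = 5): (5−2)(5−7)(5−1)(5−3) = 3·(−2)·4·2 = −48 ≡ 7, so v_5 = 7^{−1} = 8 (mod 11).
  v = [8, 5, 3, 9, 8].
Step 2: syndromes of r = [5, 3, 7, 3, 10] (all sums mod 11).
  S_0 = Σ v_i r_i = 8·5 + 5·3 + 3·7 + 9·3 + 8·10 = 183 ≡ 7.
  S_1 = Σ v_i α_i r_i = 8·2·5 + 5·7·3 + 3·1·7 + 9·3·3 + 8·5·10 = 687 ≡ 5.
  α_i^2 mod 11 = [4, 5, 1, 9, 3].
  S_2 = Σ v_i α_i^2 r_i = 8·4·5 + 5·5·3 + 3·1·7 + 9·9·3 + 8·3·10 = 739 ≡ 2.
  S = (7, 5, 2) ≠ 0, so r is not a codeword (an error is present).
Step 3: locate the error. For a single error e at position i, S_ℓ = v_i·e·α_i^ℓ, so α_err = S_1/S_0.
  S_0^{−1} = 7^{−1} = 8 (mod 11), so α_err = 5·8 = 40 ≡ 7 = α_2. Error position i = 2.
  Consistency check: S_2/S_1 = 2·9 = 18 ≡ 7 = α_err ✓ (single-error assumption holds).
Step 4: error magnitude e = S_0/v_2 = S_0·∏_{j≠2}(α_2 − α_j) = 7·9 = 63 ≡ 8 (mod 11).
Step 5: correct position 2: c_2 = r_2 − e = 3 − 8 ≡ 6 (mod 11). Hence c = [5, 6, 7, 3, 10].
  Check: interpolating c through the α_i gives m(x) = 9 + 9·x (degree < 2) with m(α_i) = c_i for every i, so c is indeed a codeword.


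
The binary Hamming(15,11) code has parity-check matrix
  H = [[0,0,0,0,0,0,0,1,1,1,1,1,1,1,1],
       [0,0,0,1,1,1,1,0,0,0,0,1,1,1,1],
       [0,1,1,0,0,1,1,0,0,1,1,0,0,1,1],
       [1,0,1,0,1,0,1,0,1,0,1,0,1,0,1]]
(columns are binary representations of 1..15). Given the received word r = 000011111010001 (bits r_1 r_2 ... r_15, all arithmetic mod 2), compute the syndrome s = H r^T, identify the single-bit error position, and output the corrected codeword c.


s = (0, 0, 0, 1)^T, error position = 1, corrected codeword c = 100011111010001

Compute s = H r^T mod 2 one row at a time:
  s_1 = 1 + 1 + 0 + 1 + 0 + 0 + 0 + 1 = 4 ≡ 0 (mod 2).
  s_2 = 0 + 1 + 1 + 1 + 0 + 0 + 0 + 1 = 4 ≡ 0 (mod 2).
  s_3 = 0 + 0 + 1 + 1 + 0 + 1 + 0 + 1 = 4 ≡ 0 (mod 2).
  s_4 = 0 + 0 + 1 + 1 + 1 + 1 + 0 + 1 = 5 ≡ 1 (mod 2).
s = (0, 0, 0, 1)^T — this equals column 1 of H (binary 0001), so error is at position 1.
Correct: flip bit 1 of r = 000011111010001 to get c = 100011111010001.


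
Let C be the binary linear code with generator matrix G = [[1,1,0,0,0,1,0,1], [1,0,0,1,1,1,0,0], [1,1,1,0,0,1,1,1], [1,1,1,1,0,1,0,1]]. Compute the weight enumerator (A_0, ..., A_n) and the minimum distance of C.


Weight distribution: A_0 = 1, A_2 = 3, A_4 = 7, A_6 = 5. Minimum distance d = 2.

Enumerate all 2^4 = 16 messages m ∈ F_2^4.
For each, compute codeword c = mG in F_2^8, then tally its weight.
  m = 0000 → c = 00000000, weight = 0.
  m = 1000 → c = 11000101, weight = 4.
  m = 0100 → c = 10011100, weight = 4.
  m = 1100 → c = 01011001, weight = 4.
  m = 0010 → c = 11100111, weight = 6.
  m = 1010 → c = 00100010, weight = 2.
  m = 0110 → c = 01111011, weight = 6.
  m = 1110 → c = 10111110, weight = 6.
  m = 0001 → c = 11110101, weight = 6.
  m = 1001 → c = 00110000, weight = 2.
  m = 0101 → c = 01101001, weight = 4.
  m = 1101 → c = 10101100, weight = 4.
  m = 0011 → c = 00010010, weight = 2.
  m = 1011 → c = 11010111, weight = 6.
  m = 0111 → c = 10001110, weight = 4.
  m = 1111 → c = 01001011, weight = 4.
Tally weights:
  weight 0: 1 codewords.
  weight 2: 3 codewords.
  weight 4: 7 codewords.
  weight 6: 5 codewords.
Minimum distance d = smallest w > 0 with A_w > 0 = 2.
Sanity: Σ A_w = 16 = 2^4 = 16 ✓.


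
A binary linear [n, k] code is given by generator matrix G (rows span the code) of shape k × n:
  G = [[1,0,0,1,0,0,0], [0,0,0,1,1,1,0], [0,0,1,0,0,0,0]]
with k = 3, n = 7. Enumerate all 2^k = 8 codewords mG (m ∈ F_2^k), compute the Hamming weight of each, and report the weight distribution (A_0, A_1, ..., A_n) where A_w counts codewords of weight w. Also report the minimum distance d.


Weight distribution: A_0 = 1, A_1 = 1, A_2 = 1, A_3 = 3, A_4 = 2. Minimum distance d = 1.

Enumerate all 2^3 = 8 messages m ∈ F_2^3.
For each, compute codeword c = mG in F_2^7, then tally its weight.
  m = 000 → c = 0000000, weight = 0.
  m = 100 → c = 1001000, weight = 2.
  m = 010 → c = 0001110, weight = 3.
  m = 110 → c = 1000110, weight = 3.
  m = 001 → c = 0010000, weight = 1.
  m = 101 → c = 1011000, weight = 3.
  m = 011 → c = 0011110, weight = 4.
  m = 111 → c = 1010110, weight = 4.
Tally weights:
  weight 0: 1 codewords.
  weight 1: 1 codewords.
  weight 2: 1 codewords.
  weight 3: 3 codewords.
  weight 4: 2 codewords.
Minimum distance d = smallest w > 0 with A_w > 0 = 1.
Sanity: Σ A_w = 8 = 2^3 = 8 ✓.


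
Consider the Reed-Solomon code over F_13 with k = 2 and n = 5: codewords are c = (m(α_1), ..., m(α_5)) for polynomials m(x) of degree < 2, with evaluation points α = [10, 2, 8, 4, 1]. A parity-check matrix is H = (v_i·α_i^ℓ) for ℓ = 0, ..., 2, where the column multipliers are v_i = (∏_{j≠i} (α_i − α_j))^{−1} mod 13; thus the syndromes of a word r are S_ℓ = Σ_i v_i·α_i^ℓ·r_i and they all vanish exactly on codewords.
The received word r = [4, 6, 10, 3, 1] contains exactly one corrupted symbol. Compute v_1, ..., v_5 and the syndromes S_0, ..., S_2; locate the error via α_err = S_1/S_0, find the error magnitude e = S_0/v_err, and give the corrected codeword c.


S = (6, 8, 2), error at position 1, error magnitude e = 10, c = [7, 6, 10, 3, 1].

Step 1: column multipliers v_i = (∏_{j≠i}(α_i − α_j))^{−1} mod 13.
  i = 1 (α = 10): (10−2)(10−8)(10−4)(10−1) = 8·2·6·9 = 864 ≡ 6, so v_1 = 6^{−1} = 11 (mod 13).
  i = 2 (α = 2): (2−10)(2−8)(2−4)(2−1) = (−8)·(−6)·(−2)·1 = −96 ≡ 8, so v_2 = 8^{−1} = 5 (mod 13).
  i = 3 (α = 8): (8−10)(8−2)(8−4)(8−1) = (−2)·6·4·7 = −336 ≡ 2, so v_3 = 2^{−1} = 7 (mod 13).
  i = 4 (α = 4): (4−10)(4−2)(4−8)(4−1) = (−6)·2·(−4)·3 = 144 ≡ 1, so v_4 = 1^{−1} = 1 (mod 13).
  i = 5 (α = 1): (1−10)(1−2)(1−8)(1−4) = (−9)·(−1)·(−7)·(−3) = 189 ≡ 7, so v_5 = 7^{−1} = 2 (mod 13).
  v = [11, 5, 7, 1, 2].
Step 2: syndromes of r = [4, 6, 10, 3, 1] (all sums mod 13).
  S_0 = Σ v_i r_i = 11·4 + 5·6 + 7·10 + 1·3 + 2·1 = 149 ≡ 6.
  S_1 = Σ v_i α_i r_i = 11·10·4 + 5·2·6 + 7·8·10 + 1·4·3 + 2·1·1 = 1074 ≡ 8.
  α_i^2 mod 13 = [9, 4, 12, 3, 1].
  S_2 = Σ v_i α_i^2 r_i = 11·9·4 + 5·4·6 + 7·12·10 + 1·3·3 + 2·1·1 = 1367 ≡ 2.
  S = (6, 8, 2) ≠ 0, so r is not a codeword (an error is present).
Step 3: locate the error. For a single error e at position i, S_ℓ = v_i·e·α_i^ℓ, so α_err = S_1/S_0.
  S_0^{−1} = 6^{−1} = 11 (mod 13), so α_err = 8·11 = 88 ≡ 10 = α_1. Error position i = 1.
  Consistency check: S_2/S_1 = 2·5 = 10 ≡ 10 = α_err ✓ (single-error assumption holds).
Step 4: error magnitude e = S_0/v_1 = S_0·∏_{j≠1}(α_1 − α_j) = 6·6 = 36 ≡ 10 (mod 13).
Step 5: correct position 1: c_1 = r_1 − e = 4 − 10 ≡ 7 (mod 13). Hence c = [7, 6, 10, 3, 1].
  Check: interpolating c through the α_i gives m(x) = 9 + 5·x (degree < 2) with m(α_i) = c_i for every i, so c is indeed a codeword.


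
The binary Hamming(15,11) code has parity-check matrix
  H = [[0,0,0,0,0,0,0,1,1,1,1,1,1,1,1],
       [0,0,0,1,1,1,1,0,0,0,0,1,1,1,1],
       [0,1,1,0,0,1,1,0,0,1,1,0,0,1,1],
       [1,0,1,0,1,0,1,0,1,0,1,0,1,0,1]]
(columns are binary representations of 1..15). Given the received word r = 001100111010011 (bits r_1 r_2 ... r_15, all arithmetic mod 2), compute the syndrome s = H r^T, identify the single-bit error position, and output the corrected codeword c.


s = (1, 0, 1, 1)^T, error position = 11, corrected codeword c = 001100111000011

Compute s = H r^T mod 2 one row at a time:
  s_1 = 1 + 1 + 0 + 1 + 0 + 0 + 1 + 1 = 5 ≡ 1 (mod 2).
  s_2 = 1 + 0 + 0 + 1 + 0 + 0 + 1 + 1 = 4 ≡ 0 (mod 2).
  s_3 = 0 + 1 + 0 + 1 + 0 + 1 + 1 + 1 = 5 ≡ 1 (mod 2).
  s_4 = 0 + 1 + 0 + 1 + 1 + 1 + 0 + 1 = 5 ≡ 1 (mod 2).
s = (1, 0, 1, 1)^T — this equals column 11 of H (binary 1011), so error is at position 11.
Correct: flip bit 11 of r = 001100111010011 to get c = 001100111000011.


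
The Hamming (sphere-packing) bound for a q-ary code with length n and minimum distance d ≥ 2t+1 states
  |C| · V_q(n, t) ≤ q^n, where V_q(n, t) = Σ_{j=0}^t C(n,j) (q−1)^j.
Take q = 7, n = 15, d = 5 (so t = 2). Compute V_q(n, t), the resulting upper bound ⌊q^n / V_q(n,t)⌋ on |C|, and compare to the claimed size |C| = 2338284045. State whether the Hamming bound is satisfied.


V_q(n, t) = 3871, q^n = 4747561509943, Hamming bound = 1226443169, |C| = 2338284045 > bound (violated).

Step 1: Compute V_q(n, t) = Σ_{j=0}^2 C(n, j) (q−1)^j.
  j = 0: C(15,0)·(6)^0 = 1·1 = 1.
  j = 1: C(15,1)·(6)^1 = 15·6 = 90.
  j = 2: C(15,2)·(6)^2 = 105·36 = 3780.
  V_q(n, t) = 1 + 90 + 3780 = 3871.
Step 2: q^n = 7^15 = 4747561509943.
Step 3: Hamming bound ⌊q^n / V_q(n,t)⌋ = ⌊4747561509943/3871⌋ = 1226443169.
Step 4: Compare |C| = 2338284045 to 1226443169: violated.
The claimed |C| lies above the Hamming bound, so no 7-ary code of length 15 with d ≥ 5 can have 2338284045 codewords.


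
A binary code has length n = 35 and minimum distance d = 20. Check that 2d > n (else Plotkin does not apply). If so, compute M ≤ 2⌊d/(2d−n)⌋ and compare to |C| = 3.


Plotkin bound M ≤ 8; given |C| = 3 ≤ bound (satisfied).

Check applicability: 2d = 40, n = 35.
2d − n = 5 > 0, so Plotkin applies.
Compute d/(2d−n) = 20/5 ≈ 4.0000.
⌊d/(2d−n)⌋ = 4.
Plotkin bound: M ≤ 2·4 = 8.
Given |C| = 3, check: satisfied.
This |C| is below the Plotkin bound.


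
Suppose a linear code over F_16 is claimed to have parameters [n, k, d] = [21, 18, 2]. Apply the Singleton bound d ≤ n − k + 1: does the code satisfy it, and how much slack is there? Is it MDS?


Singleton RHS = n − k + 1 = 4, slack = 2, bound satisfied, not MDS.

Singleton bound: d ≤ n − k + 1.
Here n = 21, k = 18, so n − k + 1 = 4.
Given d = 2, check d ≤ 4: YES.
Slack = (n − k + 1) − d = 2.
The code is NOT MDS (slack = 2 > 0).
Description: the claimed parameters are [21, 18, 2]_16; such a code would be non-MDS.


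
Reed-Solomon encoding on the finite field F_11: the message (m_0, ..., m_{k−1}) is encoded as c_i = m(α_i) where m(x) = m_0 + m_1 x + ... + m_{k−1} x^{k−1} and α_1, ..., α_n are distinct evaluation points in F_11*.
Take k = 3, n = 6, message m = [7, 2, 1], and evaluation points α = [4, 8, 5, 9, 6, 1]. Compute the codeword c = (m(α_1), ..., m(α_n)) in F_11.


c = [9, 10, 9, 7, 0, 10]

Message polynomial: m(x) = 7 + 2·x + 1·x^2 (mod 11).
For each evaluation point α_i, compute m(α_i) mod 11:
  α_1 = 4: Horner steps 1 → 6 → 9, so m(4) = 9.
  α_2 = 8: Horner steps 1 → 10 → 10, so m(8) = 10.
  α_3 = 5: Horner steps 1 → 7 → 9, so m(5) = 9.
  α_4 = 9: Horner steps 1 → 0 → 7, so m(9) = 7.
  α_5 = 6: Horner steps 1 → 8 → 0, so m(6) = 0.
  α_6 = 1: Horner steps 1 → 3 → 10, so m(1) = 10.
Codeword c = [9, 10, 9, 7, 0, 10] ∈ F_11^6.


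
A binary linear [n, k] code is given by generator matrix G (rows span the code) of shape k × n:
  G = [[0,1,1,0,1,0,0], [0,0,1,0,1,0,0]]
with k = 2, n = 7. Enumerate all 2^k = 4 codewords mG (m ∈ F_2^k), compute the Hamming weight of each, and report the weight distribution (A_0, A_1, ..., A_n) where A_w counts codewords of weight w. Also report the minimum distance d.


Weight distribution: A_0 = 1, A_1 = 1, A_2 = 1, A_3 = 1. Minimum distance d = 1.

Enumerate all 2^2 = 4 messages m ∈ F_2^2.
For each, compute codeword c = mG in F_2^7, then tally its weight.
  m = 00 → c = 0000000, weight = 0.
  m = 10 → c = 0110100, weight = 3.
  m = 01 → c = 0010100, weight = 2.
  m = 11 → c = 0100000, weight = 1.
Tally weights:
  weight 0: 1 codewords.
  weight 1: 1 codewords.
  weight 2: 1 codewords.
  weight 3: 1 codewords.
Minimum distance d = smallest w > 0 with A_w > 0 = 1.
Sanity: Σ A_w = 4 = 2^2 = 4 ✓.


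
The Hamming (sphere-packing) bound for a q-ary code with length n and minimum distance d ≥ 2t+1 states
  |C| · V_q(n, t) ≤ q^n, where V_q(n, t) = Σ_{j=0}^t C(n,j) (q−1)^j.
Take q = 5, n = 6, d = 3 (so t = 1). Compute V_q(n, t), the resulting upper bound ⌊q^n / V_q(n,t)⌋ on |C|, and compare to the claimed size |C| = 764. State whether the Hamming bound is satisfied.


V_q(n, t) = 25, q^n = 15625, Hamming bound = 625, |C| = 764 > bound (violated).

Step 1: Compute V_q(n, t) = Σ_{j=0}^1 C(n, j) (q−1)^j.
  j = 0: C(6,0)·(4)^0 = 1·1 = 1.
  j = 1: C(6,1)·(4)^1 = 6·4 = 24.
  V_q(n, t) = 1 + 24 = 25.
Step 2: q^n = 5^6 = 15625.
Step 3: Hamming bound ⌊q^n / V_q(n,t)⌋ = ⌊15625/25⌋ = 625.
Step 4: Compare |C| = 764 to 625: violated.
The claimed |C| lies above the Hamming bound, so no 5-ary code of length 6 with d ≥ 3 can have 764 codewords.


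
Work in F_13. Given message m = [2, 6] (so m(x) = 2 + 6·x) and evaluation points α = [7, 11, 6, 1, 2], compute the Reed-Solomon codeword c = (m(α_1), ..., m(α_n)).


c = [5, 3, 12, 8, 1]

Message polynomial: m(x) = 2 + 6·x (mod 13).
For each evaluation point α_i, compute m(α_i) mod 13:
  α_1 = 7: Horner steps 6 → 5, so m(7) = 5.
  α_2 = 11: Horner steps 6 → 3, so m(11) = 3.
  α_3 = 6: Horner steps 6 → 12, so m(6) = 12.
  α_4 = 1: Horner steps 6 → 8, so m(1) = 8.
  α_5 = 2: Horner steps 6 → 1, so m(2) = 1.
Codeword c = [5, 3, 12, 8, 1] ∈ F_13^5.


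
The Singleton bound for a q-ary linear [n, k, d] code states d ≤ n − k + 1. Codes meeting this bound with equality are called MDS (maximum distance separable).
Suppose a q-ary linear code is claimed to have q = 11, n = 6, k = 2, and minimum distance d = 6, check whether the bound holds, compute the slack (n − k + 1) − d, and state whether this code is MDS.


Singleton RHS = n − k + 1 = 5, slack = -1, bound violated (no such code; not MDS).

Singleton bound: d ≤ n − k + 1.
Here n = 6, k = 2, so n − k + 1 = 5.
Given d = 6, check d ≤ 5: NO.
Slack = (n − k + 1) − d = -1.
The slack is negative: d = 6 exceeds n − k + 1 = 5 by 1, so the Singleton bound is violated and no linear [6, 2, 6]_11 code can exist. In particular it is not MDS (MDS requires d = n − k + 1 exactly).
Description: the claimed parameters are [6, 2, 6]_11; such a code would be impossible (violates the Singleton bound).


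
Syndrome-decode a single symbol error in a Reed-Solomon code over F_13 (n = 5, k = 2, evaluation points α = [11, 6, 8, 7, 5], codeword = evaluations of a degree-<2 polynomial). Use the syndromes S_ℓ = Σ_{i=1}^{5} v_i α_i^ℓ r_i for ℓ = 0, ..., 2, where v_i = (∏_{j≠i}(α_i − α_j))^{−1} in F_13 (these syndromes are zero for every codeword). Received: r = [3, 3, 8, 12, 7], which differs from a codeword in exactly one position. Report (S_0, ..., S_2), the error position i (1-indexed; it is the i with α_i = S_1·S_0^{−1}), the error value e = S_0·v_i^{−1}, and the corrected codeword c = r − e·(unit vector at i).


S = (8, 10, 6), error at position 1, error magnitude e = 7, c = [9, 3, 8, 12, 7].

Step 1: column multipliers v_i = (∏_{j≠i}(α_i − α_j))^{−1} mod 13.
  i = 1 (α = 11): (11−6)(11−8)(11−7)(11−5) = 5·3·4·6 = 360 ≡ 9, so v_1 = 9^{−1} = 3 (mod 13).
  i = 2 (α = 6): (6−11)(6−8)(6−7)(6−5) = (−5)·(−2)·(−1)·1 = −10 ≡ 3, so v_2 = 3^{−1} = 9 (mod 13).
  i = 3 (α = 8): (8−11)(8−6)(8−7)(8−5) = (−3)·2·1·3 = −18 ≡ 8, so v_3 = 8^{−1} = 5 (mod 13).
  i = 4 (α = 7): (7−11)(7−6)(7−8)(7−5) = (−4)·1·(−1)·2 = 8 ≡ 8, so v_4 = 8^{−1} = 5 (mod 13).
  i = 5 (α = 5): (5−11)(5−6)(5−8)(5−7) = (−6)·(−1)·(−3)·(−2) = 36 ≡ 10, so v_5 = 10^{−1} = 4 (mod 13).
  v = [3, 9, 5, 5, 4].
Step 2: syndromes of r = [3, 3, 8, 12, 7] (all sums mod 13).
  S_0 = Σ v_i r_i = 3·3 + 9·3 + 5·8 + 5·12 + 4·7 = 164 ≡ 8.
  S_1 = Σ v_i α_i r_i = 3·11·3 + 9·6·3 + 5·8·8 + 5·7·12 + 4·5·7 = 1141 ≡ 10.
  α_i^2 mod 13 = [4, 10, 12, 10, 12].
  S_2 = Σ v_i α_i^2 r_i = 3·4·3 + 9·10·3 + 5·12·8 + 5·10·12 + 4·12·7 = 1722 ≡ 6.
  S = (8, 10, 6) ≠ 0, so r is not a codeword (an error is present).
Step 3: locate the error. For a single error e at position i, S_ℓ = v_i·e·α_i^ℓ, so α_err = S_1/S_0.
  S_0^{−1} = 8^{−1} = 5 (mod 13), so α_err = 10·5 = 50 ≡ 11 = α_1. Error position i = 1.
  Consistency check: S_2/S_1 = 6·4 = 24 ≡ 11 = α_err ✓ (single-error assumption holds).
Step 4: error magnitude e = S_0/v_1 = S_0·∏_{j≠1}(α_1 − α_j) = 8·9 = 72 ≡ 7 (mod 13).
Step 5: correct position 1: c_1 = r_1 − e = 3 − 7 ≡ 9 (mod 13). Hence c = [9, 3, 8, 12, 7].
  Check: interpolating c through the α_i gives m(x) = 1 + 9·x (degree < 2) with m(α_i) = c_i for every i, so c is indeed a codeword.


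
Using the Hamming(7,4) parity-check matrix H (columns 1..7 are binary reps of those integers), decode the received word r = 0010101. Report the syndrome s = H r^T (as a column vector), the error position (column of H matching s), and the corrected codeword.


s = (0, 0, 1)^T, error position = 1, corrected codeword c = 1010101

Compute s = H r^T mod 2 one row at a time:
  s_1 = 0 + 1 + 0 + 1 = 2 ≡ 0 (mod 2).
  s_2 = 0 + 1 + 0 + 1 = 2 ≡ 0 (mod 2).
  s_3 = 0 + 1 + 1 + 1 = 3 ≡ 1 (mod 2).
s = (0, 0, 1)^T — this equals column 1 of H (binary 001), so error is at position 1.
Correct: flip bit 1 of r = 0010101 to get c = 1010101.


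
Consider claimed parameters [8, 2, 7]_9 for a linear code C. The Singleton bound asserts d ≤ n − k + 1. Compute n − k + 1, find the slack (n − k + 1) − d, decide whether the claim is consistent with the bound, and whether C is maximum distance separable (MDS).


Singleton RHS = n − k + 1 = 7, slack = 0, bound satisfied, MDS.

Singleton bound: d ≤ n − k + 1.
Here n = 8, k = 2, so n − k + 1 = 7.
Given d = 7, check d ≤ 7: YES.
Slack = (n − k + 1) − d = 0.
The code is MDS (slack = 0).
Description: the claimed parameters are [8, 2, 7]_9; such a code would be MDS (meets Singleton bound).


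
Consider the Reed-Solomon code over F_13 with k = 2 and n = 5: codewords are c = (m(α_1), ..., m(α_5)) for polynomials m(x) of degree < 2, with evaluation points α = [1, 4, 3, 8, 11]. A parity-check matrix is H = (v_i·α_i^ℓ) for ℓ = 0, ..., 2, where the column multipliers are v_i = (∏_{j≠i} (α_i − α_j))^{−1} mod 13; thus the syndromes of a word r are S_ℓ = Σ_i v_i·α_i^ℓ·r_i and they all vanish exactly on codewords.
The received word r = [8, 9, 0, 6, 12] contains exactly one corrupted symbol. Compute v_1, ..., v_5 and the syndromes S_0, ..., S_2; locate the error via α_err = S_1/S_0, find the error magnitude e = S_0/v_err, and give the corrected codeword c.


S = (6, 1, 11), error at position 5, error magnitude e = 5, c = [8, 9, 0, 6, 7].

Step 1: column multipliers v_i = (∏_{j≠i}(α_i − α_j))^{−1} mod 13.
  i = 1 (α = 1): (1−4)(1−3)(1−8)(1−11) = (−3)·(−2)·(−7)·(−10) = 420 ≡ 4, so v_1 = 4^{−1} = 10 (mod 13).
  i = 2 (α = 4): (4−1)(4−3)(4−8)(4−11) = 3·1·(−4)·(−7) = 84 ≡ 6, so v_2 = 6^{−1} = 11 (mod 13).
  i = 3 (α = 3): (3−1)(3−4)(3−8)(3−11) = 2·(−1)·(−5)·(−8) = −80 ≡ 11, so v_3 = 11^{−1} = 6 (mod 13).
  i = 4 (α = 8): (8−1)(8−4)(8−3)(8−11) = 7·4·5·(−3) = −420 ≡ 9, so v_4 = 9^{−1} = 3 (mod 13).
  i = 5 (α = 11): (11−1)(11−4)(11−3)(11−8) = 10·7·8·3 = 1680 ≡ 3, so v_5 = 3^{−1} = 9 (mod 13).
  v = [10, 11, 6, 3, 9].
Step 2: syndromes of r = [8, 9, 0, 6, 12] (all sums mod 13).
  S_0 = Σ v_i r_i = 10·8 + 11·9 + 6·0 + 3·6 + 9·12 = 305 ≡ 6.
  S_1 = Σ v_i α_i r_i = 10·1·8 + 11·4·9 + 6·3·0 + 3·8·6 + 9·11·12 = 1808 ≡ 1.
  α_i^2 mod 13 = [1, 3, 9, 12, 4].
  S_2 = Σ v_i α_i^2 r_i = 10·1·8 + 11·3·9 + 6·9·0 + 3·12·6 + 9·4·12 = 1025 ≡ 11.
  S = (6, 1, 11) ≠ 0, so r is not a codeword (an error is present).
Step 3: locate the error. For a single error e at position i, S_ℓ = v_i·e·α_i^ℓ, so α_err = S_1/S_0.
  S_0^{−1} = 6^{−1} = 11 (mod 13), so α_err = 1·11 = 11 ≡ 11 = α_5. Error position i = 5.
  Consistency check: S_2/S_1 = 11·1 = 11 ≡ 11 = α_err ✓ (single-error assumption holds).
Step 4: error magnitude e = S_0/v_5 = S_0·∏_{j≠5}(α_5 − α_j) = 6·3 = 18 ≡ 5 (mod 13).
Step 5: correct position 5: c_5 = r_5 − e = 12 − 5 ≡ 7 (mod 13). Hence c = [8, 9, 0, 6, 7].
  Check: interpolating c through the α_i gives m(x) = 12 + 9·x (degree < 2) with m(α_i) = c_i for every i, so c is indeed a codeword.


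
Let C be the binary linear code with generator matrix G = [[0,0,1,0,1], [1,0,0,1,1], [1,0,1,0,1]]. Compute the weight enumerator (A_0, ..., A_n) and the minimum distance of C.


Weight distribution: A_0 = 1, A_1 = 1, A_2 = 3, A_3 = 3. Minimum distance d = 1.

Enumerate all 2^3 = 8 messages m ∈ F_2^3.
For each, compute codeword c = mG in F_2^5, then tally its weight.
  m = 000 → c = 00000, weight = 0.
  m = 100 → c = 00101, weight = 2.
  m = 010 → c = 10011, weight = 3.
  m = 110 → c = 10110, weight = 3.
  m = 001 → c = 10101, weight = 3.
  m = 101 → c = 10000, weight = 1.
  m = 011 → c = 00110, weight = 2.
  m = 111 → c = 00011, weight = 2.
Tally weights:
  weight 0: 1 codewords.
  weight 1: 1 codewords.
  weight 2: 3 codewords.
  weight 3: 3 codewords.
Minimum distance d = smallest w > 0 with A_w > 0 = 1.
Sanity: Σ A_w = 8 = 2^3 = 8 ✓.


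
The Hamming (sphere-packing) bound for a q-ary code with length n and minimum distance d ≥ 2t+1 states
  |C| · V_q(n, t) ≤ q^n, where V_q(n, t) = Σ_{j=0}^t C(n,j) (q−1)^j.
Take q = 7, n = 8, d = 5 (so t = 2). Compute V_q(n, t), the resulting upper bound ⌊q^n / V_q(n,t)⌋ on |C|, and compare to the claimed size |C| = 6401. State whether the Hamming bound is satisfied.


V_q(n, t) = 1057, q^n = 5764801, Hamming bound = 5453, |C| = 6401 > bound (violated).

Step 1: Compute V_q(n, t) = Σ_{j=0}^2 C(n, j) (q−1)^j.
  j = 0: C(8,0)·(6)^0 = 1·1 = 1.
  j = 1: C(8,1)·(6)^1 = 8·6 = 48.
  j = 2: C(8,2)·(6)^2 = 28·36 = 1008.
  V_q(n, t) = 1 + 48 + 1008 = 1057.
Step 2: q^n = 7^8 = 5764801.
Step 3: Hamming bound ⌊q^n / V_q(n,t)⌋ = ⌊5764801/1057⌋ = 5453.
Step 4: Compare |C| = 6401 to 5453: violated.
The claimed |C| lies above the Hamming bound, so no 7-ary code of length 8 with d ≥ 5 can have 6401 codewords.


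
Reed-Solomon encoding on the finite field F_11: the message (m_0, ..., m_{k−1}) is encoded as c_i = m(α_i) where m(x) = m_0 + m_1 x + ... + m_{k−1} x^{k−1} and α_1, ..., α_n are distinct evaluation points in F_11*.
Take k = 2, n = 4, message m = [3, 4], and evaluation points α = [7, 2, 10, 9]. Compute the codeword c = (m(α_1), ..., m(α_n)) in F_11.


c = [9, 0, 10, 6]

Message polynomial: m(x) = 3 + 4·x (mod 11).
For each evaluation point α_i, compute m(α_i) mod 11:
  α_1 = 7: Horner steps 4 → 9, so m(7) = 9.
  α_2 = 2: Horner steps 4 → 0, so m(2) = 0.
  α_3 = 10: Horner steps 4 → 10, so m(10) = 10.
  α_4 = 9: Horner steps 4 → 6, so m(9) = 6.
Codeword c = [9, 0, 10, 6] ∈ F_11^4.
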